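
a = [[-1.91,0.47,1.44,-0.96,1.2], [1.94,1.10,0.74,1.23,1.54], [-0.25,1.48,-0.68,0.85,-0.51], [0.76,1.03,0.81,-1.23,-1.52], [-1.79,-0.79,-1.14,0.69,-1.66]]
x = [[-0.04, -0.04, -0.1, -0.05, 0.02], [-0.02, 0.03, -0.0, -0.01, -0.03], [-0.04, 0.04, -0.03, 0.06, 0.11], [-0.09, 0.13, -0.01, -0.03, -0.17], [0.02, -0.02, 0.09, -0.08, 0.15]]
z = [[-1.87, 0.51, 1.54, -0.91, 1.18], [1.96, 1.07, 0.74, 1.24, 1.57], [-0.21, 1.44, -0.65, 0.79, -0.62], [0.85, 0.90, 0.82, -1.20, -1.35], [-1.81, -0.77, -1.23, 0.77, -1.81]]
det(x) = 0.00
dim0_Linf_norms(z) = [1.96, 1.44, 1.54, 1.24, 1.81]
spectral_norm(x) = 0.28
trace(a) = -4.38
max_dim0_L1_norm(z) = 6.7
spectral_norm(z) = 4.09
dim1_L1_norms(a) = [5.98, 6.55, 3.77, 5.35, 6.07]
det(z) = 34.40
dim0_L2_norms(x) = [0.11, 0.15, 0.14, 0.12, 0.25]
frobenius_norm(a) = 5.99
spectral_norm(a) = 3.98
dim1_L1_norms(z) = [6.01, 6.58, 3.71, 5.12, 6.39]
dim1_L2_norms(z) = [2.89, 3.09, 1.88, 2.34, 3.04]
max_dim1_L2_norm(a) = 3.07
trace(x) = 0.08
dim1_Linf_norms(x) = [0.1, 0.03, 0.11, 0.17, 0.15]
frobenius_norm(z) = 6.01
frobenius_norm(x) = 0.36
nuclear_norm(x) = 0.67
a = z + x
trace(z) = -4.46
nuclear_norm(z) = 12.10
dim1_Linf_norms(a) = [1.91, 1.94, 1.48, 1.52, 1.79]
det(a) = 34.86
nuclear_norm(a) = 12.12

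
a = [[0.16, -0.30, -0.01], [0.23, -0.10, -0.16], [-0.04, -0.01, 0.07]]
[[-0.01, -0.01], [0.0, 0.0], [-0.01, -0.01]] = a@[[-0.13, -0.1],[-0.02, -0.01],[-0.19, -0.15]]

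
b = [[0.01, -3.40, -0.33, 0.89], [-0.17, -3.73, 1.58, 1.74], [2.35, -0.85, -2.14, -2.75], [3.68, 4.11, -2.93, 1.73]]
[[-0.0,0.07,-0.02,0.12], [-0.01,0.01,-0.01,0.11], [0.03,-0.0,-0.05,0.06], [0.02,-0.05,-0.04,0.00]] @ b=[[0.38, 0.25, -0.20, 0.38], [0.38, 0.46, -0.28, 0.23], [0.1, 0.19, -0.08, 0.27], [-0.09, 0.15, -0.00, 0.04]]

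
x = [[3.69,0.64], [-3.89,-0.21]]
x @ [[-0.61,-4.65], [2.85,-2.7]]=[[-0.43,-18.89], [1.77,18.66]]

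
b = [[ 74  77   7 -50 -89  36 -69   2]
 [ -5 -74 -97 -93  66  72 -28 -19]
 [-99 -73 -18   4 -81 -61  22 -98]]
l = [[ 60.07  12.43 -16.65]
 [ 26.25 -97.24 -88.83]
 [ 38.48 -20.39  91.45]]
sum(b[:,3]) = -139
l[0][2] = -16.65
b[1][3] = -93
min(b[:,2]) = -97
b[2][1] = -73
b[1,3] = -93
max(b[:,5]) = 72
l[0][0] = 60.07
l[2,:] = [38.48, -20.39, 91.45]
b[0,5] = 36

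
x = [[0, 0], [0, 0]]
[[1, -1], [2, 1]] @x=[[0, 0], [0, 0]]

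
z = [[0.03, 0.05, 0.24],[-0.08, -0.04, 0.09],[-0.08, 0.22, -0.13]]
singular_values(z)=[0.31, 0.21, 0.1]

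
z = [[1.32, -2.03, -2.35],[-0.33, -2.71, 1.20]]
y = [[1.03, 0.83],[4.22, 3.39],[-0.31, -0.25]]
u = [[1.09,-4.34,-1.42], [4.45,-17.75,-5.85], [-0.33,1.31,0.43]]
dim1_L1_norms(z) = [5.7, 4.24]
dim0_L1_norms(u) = [5.87, 23.4, 7.7]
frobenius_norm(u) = 19.83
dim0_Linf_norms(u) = [4.45, 17.75, 5.85]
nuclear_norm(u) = 19.84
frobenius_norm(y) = 5.59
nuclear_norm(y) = 5.59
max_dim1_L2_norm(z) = 3.37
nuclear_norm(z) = 6.32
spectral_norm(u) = 19.83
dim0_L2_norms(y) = [4.35, 3.5]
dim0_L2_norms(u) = [4.59, 18.32, 6.04]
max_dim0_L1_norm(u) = 23.4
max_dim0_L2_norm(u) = 18.32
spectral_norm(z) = 3.56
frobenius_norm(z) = 4.50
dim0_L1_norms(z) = [1.65, 4.74, 3.55]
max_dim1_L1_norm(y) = 7.61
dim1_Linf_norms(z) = [2.35, 2.71]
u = y @ z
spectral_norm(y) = 5.59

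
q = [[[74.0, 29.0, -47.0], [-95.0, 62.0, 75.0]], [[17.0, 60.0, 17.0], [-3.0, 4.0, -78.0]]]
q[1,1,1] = 4.0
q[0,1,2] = 75.0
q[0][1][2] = 75.0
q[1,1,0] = -3.0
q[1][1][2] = -78.0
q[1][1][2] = -78.0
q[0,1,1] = 62.0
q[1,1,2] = -78.0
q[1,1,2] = -78.0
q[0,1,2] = 75.0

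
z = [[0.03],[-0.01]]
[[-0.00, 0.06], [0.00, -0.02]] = z @ [[-0.16, 2.03]]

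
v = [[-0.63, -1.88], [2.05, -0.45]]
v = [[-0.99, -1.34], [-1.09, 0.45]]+[[0.36,-0.54], [3.14,-0.9]]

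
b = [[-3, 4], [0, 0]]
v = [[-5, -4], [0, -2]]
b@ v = [[15, 4], [0, 0]]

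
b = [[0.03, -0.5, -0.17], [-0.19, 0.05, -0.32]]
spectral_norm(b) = 0.53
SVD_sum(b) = [[-0.0, -0.48, -0.22], [-0.00, -0.08, -0.04]] + [[0.03,-0.02,0.05], [-0.19,0.13,-0.28]]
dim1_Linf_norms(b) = [0.5, 0.32]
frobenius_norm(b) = 0.65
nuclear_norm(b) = 0.90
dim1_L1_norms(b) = [0.7, 0.56]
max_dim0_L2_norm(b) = 0.5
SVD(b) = [[-0.99, -0.16], [-0.16, 0.99]] @ diag([0.5326679916894308, 0.3702226500763404]) @ [[0.0, 0.91, 0.41],[-0.52, 0.35, -0.78]]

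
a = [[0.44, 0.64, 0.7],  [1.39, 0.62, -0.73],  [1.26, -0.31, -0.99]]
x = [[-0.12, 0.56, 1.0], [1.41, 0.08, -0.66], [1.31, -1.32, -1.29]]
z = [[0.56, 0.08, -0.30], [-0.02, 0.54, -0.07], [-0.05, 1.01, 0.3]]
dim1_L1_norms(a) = [1.78, 2.74, 2.56]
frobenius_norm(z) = 1.35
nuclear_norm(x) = 4.26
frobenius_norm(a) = 2.57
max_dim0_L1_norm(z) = 1.63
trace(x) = -1.33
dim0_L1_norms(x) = [2.84, 1.96, 2.95]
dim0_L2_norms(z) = [0.56, 1.15, 0.43]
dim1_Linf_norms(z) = [0.56, 0.54, 1.01]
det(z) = 0.13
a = x + z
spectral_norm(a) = 2.25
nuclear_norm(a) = 3.79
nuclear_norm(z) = 1.99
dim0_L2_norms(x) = [1.93, 1.44, 1.76]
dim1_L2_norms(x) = [1.15, 1.56, 2.26]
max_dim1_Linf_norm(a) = 1.39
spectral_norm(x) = 2.75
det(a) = -0.93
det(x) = -1.31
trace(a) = 0.07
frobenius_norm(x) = 2.98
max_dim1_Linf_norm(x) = 1.41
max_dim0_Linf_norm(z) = 1.01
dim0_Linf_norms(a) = [1.39, 0.64, 0.99]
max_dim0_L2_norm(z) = 1.15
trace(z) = 1.40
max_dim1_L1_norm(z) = 1.36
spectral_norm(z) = 1.17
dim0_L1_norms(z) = [0.63, 1.63, 0.67]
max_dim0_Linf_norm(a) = 1.39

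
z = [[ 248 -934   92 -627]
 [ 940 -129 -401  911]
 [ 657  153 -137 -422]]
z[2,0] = 657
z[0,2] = 92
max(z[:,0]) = 940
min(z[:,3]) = -627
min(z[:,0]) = 248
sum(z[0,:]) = -1221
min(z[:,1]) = -934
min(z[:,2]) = -401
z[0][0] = 248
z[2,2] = -137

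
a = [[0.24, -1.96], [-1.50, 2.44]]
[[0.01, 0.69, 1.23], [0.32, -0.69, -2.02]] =a @ [[-0.28, -0.14, 0.4], [-0.04, -0.37, -0.58]]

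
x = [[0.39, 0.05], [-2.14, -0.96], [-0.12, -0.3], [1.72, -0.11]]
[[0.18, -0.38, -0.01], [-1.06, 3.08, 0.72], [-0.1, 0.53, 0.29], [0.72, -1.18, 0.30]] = x@[[0.43, -0.78, 0.11], [0.15, -1.47, -1.00]]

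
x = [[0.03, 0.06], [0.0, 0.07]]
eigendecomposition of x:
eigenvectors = [[1.00, 0.83], [0.0, 0.55]]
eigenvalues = [0.03, 0.07]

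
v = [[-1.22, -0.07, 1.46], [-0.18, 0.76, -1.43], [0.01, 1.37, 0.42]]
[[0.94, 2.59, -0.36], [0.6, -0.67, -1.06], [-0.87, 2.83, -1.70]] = v@ [[-1.34, -0.53, 0.40], [-0.47, 1.64, -1.25], [-0.50, 1.41, 0.03]]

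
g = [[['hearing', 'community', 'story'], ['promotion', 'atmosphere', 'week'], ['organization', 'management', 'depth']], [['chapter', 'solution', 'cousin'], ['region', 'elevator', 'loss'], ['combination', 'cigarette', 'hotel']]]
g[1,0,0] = 'chapter'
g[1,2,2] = 'hotel'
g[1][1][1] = 'elevator'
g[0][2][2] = 'depth'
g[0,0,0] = 'hearing'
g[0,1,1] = 'atmosphere'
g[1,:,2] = ['cousin', 'loss', 'hotel']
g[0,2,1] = 'management'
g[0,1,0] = 'promotion'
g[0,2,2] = 'depth'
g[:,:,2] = [['story', 'week', 'depth'], ['cousin', 'loss', 'hotel']]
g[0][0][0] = 'hearing'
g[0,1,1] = 'atmosphere'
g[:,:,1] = [['community', 'atmosphere', 'management'], ['solution', 'elevator', 'cigarette']]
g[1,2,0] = 'combination'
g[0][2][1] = 'management'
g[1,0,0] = 'chapter'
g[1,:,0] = ['chapter', 'region', 'combination']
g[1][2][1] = 'cigarette'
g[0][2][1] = 'management'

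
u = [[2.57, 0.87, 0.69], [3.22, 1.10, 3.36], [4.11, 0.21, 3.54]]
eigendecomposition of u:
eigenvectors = [[0.32+0.00j, (0.26+0.31j), (0.26-0.31j)], [(0.69+0j), -0.75+0.00j, -0.75-0.00j], [(0.65+0j), (-0.16-0.5j), (-0.16+0.5j)]]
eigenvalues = [(5.8+0j), (0.7+0.91j), (0.7-0.91j)]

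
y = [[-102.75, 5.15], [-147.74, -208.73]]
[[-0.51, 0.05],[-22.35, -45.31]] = y@[[0.01, 0.01], [0.10, 0.21]]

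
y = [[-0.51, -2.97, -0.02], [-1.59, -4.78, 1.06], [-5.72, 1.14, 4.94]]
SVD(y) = [[-0.07, 0.52, 0.85], [-0.28, 0.81, -0.51], [-0.96, -0.27, 0.09]] @ diag([7.8071189973753015, 5.746373990797211, 0.1765755325944116]) @ [[0.76, 0.06, -0.64], [0.00, -1.0, -0.09], [-0.65, 0.07, -0.76]]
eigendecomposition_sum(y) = [[0.32, -0.12, -0.29], [-0.60, 0.24, 0.55], [-5.25, 2.07, 4.86]] + [[-0.22, 0.14, -0.03],[0.02, -0.01, 0.0],[-0.25, 0.15, -0.03]] + [[-0.60, -2.98, 0.30],[-1.01, -5.0, 0.51],[-0.22, -1.09, 0.11]]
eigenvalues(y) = [5.41, -0.27, -5.5]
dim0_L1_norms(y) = [7.82, 8.89, 6.02]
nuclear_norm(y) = 13.73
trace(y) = -0.35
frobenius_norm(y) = 9.70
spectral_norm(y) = 7.81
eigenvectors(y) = [[-0.06, 0.67, -0.50], [0.11, -0.06, -0.84], [0.99, 0.74, -0.18]]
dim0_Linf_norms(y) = [5.72, 4.78, 4.94]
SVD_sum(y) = [[-0.41, -0.03, 0.35], [-1.65, -0.12, 1.39], [-5.71, -0.42, 4.82]] + [[0.00,-2.95,-0.26], [0.00,-4.65,-0.4], [-0.0,1.56,0.14]] + [[-0.1, 0.01, -0.11], [0.06, -0.01, 0.07], [-0.01, 0.00, -0.01]]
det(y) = 7.92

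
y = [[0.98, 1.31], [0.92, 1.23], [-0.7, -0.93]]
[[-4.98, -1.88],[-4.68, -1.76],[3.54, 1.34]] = y@ [[-0.46, -1.94], [-3.46, 0.02]]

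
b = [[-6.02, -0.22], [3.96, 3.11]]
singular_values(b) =[7.48, 2.39]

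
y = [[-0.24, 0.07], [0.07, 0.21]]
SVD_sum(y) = [[-0.24, 0.04], [0.04, -0.01]] + [[0.0, 0.03],[0.03, 0.22]]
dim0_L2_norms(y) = [0.25, 0.22]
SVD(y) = [[-0.99, 0.15], [0.15, 0.99]] @ diag([0.2506374333589636, 0.22063743335896355]) @ [[0.99, -0.15], [0.15, 0.99]]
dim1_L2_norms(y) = [0.25, 0.22]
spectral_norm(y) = 0.25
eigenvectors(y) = [[-0.99,-0.15], [0.15,-0.99]]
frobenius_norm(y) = 0.33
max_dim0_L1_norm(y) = 0.31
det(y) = -0.06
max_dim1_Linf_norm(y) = 0.24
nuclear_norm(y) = 0.47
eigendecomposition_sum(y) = [[-0.24, 0.04], [0.04, -0.01]] + [[0.00, 0.03], [0.03, 0.22]]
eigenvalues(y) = [-0.25, 0.22]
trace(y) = -0.03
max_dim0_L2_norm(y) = 0.25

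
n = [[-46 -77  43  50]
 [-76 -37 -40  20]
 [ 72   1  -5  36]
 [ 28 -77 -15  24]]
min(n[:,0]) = -76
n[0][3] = 50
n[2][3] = 36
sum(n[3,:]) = -40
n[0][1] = -77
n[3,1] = -77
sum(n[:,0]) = -22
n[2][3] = 36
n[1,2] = -40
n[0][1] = -77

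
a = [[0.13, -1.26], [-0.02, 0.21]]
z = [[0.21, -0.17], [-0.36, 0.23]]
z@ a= [[0.03, -0.3], [-0.05, 0.50]]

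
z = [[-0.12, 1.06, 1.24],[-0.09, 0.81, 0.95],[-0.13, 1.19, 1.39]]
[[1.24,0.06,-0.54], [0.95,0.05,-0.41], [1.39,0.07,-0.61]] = z @ [[-0.09, -0.05, -0.29], [-0.08, 0.18, -1.15], [1.06, -0.11, 0.52]]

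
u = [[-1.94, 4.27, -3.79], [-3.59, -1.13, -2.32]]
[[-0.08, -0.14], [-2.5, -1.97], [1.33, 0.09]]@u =[[0.66, -0.18, 0.63], [11.92, -8.45, 14.05], [-2.90, 5.58, -5.25]]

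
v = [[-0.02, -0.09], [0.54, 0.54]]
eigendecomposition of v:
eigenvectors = [[-0.64, 0.2], [0.77, -0.98]]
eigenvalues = [0.09, 0.43]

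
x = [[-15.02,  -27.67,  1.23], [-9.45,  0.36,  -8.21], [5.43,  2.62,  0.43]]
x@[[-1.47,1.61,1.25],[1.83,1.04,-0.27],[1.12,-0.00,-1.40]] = [[-27.18, -52.96, -13.03], [5.36, -14.84, -0.42], [-2.71, 11.47, 5.48]]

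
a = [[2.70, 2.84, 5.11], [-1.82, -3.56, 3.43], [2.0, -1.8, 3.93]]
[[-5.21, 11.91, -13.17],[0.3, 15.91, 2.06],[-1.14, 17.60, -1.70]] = a@[[0.04, 1.04, 0.19],  [-0.72, -2.14, -2.12],  [-0.64, 2.97, -1.5]]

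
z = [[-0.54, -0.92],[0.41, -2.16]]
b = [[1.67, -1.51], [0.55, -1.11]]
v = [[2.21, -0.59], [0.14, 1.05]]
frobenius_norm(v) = 2.52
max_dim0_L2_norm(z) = 2.35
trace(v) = 3.26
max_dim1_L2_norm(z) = 2.2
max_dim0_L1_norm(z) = 3.08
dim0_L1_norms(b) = [2.22, 2.62]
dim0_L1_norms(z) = [0.95, 3.08]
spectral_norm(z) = 2.35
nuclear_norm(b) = 2.94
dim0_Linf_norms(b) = [1.67, 1.51]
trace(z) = -2.70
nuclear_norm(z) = 3.01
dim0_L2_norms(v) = [2.21, 1.2]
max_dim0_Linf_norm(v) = 2.21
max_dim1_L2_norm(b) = 2.25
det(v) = 2.40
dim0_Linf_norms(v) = [2.21, 1.05]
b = z + v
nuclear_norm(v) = 3.34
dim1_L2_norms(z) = [1.07, 2.2]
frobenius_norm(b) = 2.57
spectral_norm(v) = 2.29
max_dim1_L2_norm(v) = 2.29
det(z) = 1.54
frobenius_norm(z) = 2.44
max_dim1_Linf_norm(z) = 2.16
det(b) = -1.02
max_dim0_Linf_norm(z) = 2.16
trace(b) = 0.56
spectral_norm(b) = 2.54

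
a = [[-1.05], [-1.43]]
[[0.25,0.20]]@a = [[-0.55]]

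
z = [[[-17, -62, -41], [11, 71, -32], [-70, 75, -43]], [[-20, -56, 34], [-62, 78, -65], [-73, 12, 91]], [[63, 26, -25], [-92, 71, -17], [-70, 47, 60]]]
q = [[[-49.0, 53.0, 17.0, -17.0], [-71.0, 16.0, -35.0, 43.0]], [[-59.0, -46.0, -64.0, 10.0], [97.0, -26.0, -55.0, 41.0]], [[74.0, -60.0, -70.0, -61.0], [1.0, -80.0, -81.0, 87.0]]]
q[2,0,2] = -70.0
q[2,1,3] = 87.0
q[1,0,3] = 10.0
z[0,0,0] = -17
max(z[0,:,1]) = 75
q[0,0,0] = -49.0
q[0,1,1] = 16.0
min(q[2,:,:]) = -81.0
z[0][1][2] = -32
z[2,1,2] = -17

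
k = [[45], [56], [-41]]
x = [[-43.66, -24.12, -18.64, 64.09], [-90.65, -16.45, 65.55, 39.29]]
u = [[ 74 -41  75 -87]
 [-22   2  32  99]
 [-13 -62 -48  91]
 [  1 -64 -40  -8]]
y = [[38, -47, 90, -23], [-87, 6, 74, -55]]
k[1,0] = 56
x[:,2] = [-18.64, 65.55]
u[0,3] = -87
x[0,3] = 64.09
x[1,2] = 65.55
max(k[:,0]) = 56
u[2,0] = -13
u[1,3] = 99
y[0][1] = -47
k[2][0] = -41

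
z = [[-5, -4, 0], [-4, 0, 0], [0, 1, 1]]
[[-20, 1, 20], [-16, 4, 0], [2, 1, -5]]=z @ [[4, -1, 0], [0, 1, -5], [2, 0, 0]]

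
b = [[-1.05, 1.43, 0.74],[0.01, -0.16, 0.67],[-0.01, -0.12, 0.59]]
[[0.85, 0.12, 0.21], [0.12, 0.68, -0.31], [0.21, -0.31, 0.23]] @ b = [[-0.89, 1.17, 0.83], [-0.12, 0.1, 0.36], [-0.23, 0.32, 0.08]]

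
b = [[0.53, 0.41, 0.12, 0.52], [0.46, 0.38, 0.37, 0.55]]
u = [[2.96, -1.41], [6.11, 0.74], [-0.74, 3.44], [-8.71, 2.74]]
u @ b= [[0.92, 0.68, -0.17, 0.76], [3.58, 2.79, 1.01, 3.58], [1.19, 1.00, 1.18, 1.51], [-3.36, -2.53, -0.03, -3.02]]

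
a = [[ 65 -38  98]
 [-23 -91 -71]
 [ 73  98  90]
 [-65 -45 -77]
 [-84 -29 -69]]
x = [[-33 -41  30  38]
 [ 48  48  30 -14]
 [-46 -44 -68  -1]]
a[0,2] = 98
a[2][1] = 98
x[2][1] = -44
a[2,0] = 73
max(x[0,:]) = 38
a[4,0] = -84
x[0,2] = 30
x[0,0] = -33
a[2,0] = 73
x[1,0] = 48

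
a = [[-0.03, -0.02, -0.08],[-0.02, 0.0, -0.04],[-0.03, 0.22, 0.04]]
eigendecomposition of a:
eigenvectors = [[-0.86+0.00j, 0.33-0.58j, (0.33+0.58j)], [(-0.18+0j), 0.17-0.29j, 0.17+0.29j], [(0.48+0j), (-0.67+0j), -0.67-0.00j]]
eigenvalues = [(0.01+0j), (-0+0.07j), (-0-0.07j)]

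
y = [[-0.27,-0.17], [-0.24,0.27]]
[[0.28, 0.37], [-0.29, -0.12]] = y @ [[-0.23, -0.69], [-1.29, -1.07]]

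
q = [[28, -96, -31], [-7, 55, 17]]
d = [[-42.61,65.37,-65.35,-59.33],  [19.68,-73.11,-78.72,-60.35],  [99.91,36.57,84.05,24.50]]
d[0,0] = -42.61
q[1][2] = 17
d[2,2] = 84.05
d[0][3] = -59.33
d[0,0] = -42.61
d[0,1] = 65.37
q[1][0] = -7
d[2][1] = 36.57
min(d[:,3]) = -60.35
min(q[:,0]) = -7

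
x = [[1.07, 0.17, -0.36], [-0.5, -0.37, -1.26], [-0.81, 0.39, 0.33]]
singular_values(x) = [1.43, 1.41, 0.38]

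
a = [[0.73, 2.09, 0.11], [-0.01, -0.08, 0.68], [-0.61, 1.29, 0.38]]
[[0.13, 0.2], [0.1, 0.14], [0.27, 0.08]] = a@[[-0.13,0.10], [0.10,0.05], [0.16,0.21]]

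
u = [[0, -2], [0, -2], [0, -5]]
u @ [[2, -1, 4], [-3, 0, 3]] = [[6, 0, -6], [6, 0, -6], [15, 0, -15]]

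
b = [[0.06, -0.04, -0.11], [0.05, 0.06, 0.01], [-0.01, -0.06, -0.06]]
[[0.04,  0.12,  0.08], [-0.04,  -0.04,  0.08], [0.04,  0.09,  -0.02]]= b @ [[0.44, -0.30, 1.06], [-1.02, -0.28, 0.46], [0.21, -1.17, -0.28]]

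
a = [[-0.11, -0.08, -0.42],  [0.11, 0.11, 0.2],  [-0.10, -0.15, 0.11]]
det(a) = 0.00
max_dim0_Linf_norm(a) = 0.42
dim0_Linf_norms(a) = [0.11, 0.15, 0.42]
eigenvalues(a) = [0.19, -0.07, -0.02]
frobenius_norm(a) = 0.55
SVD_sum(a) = [[-0.12, -0.10, -0.41], [0.07, 0.05, 0.23], [0.01, 0.01, 0.04]] + [[0.01, 0.02, -0.01], [0.04, 0.06, -0.03], [-0.11, -0.16, 0.07]] + [[0.0, -0.0, -0.00], [0.0, -0.0, -0.00], [0.00, -0.0, -0.0]]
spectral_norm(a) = 0.50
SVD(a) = [[-0.87, -0.1, 0.48],[0.48, -0.34, 0.81],[0.08, 0.93, 0.35]] @ diag([0.5046039085178647, 0.22151752215854953, 0.002209725148258443]) @ [[0.28, 0.22, 0.94], [-0.54, -0.77, 0.34], [0.79, -0.60, -0.1]]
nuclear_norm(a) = 0.73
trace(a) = 0.11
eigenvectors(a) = [[0.81,0.84,-0.81], [-0.23,-0.54,0.59], [-0.54,0.01,0.06]]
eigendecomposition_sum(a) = [[0.13,0.2,-0.18], [-0.04,-0.06,0.05], [-0.09,-0.13,0.12]] + [[-0.33, -0.42, -0.31], [0.21, 0.27, 0.2], [-0.01, -0.01, -0.01]] + [[0.09, 0.14, 0.07],[-0.07, -0.10, -0.05],[-0.01, -0.01, -0.01]]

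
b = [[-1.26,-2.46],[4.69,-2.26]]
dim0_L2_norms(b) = [4.86, 3.34]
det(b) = 14.39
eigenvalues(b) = [(-1.76+3.36j), (-1.76-3.36j)]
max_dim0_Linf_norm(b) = 4.69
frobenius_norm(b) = 5.89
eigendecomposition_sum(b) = [[-0.63+1.81j, (-1.23-0.64j)],[2.34+1.23j, -1.13+1.55j]] + [[-0.63-1.81j, -1.23+0.64j], [(2.34-1.23j), (-1.13-1.55j)]]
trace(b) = -3.52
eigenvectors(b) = [[0.09+0.58j,(0.09-0.58j)], [(0.81+0j),0.81-0.00j]]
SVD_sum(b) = [[-0.08, 0.04], [4.71, -2.22]] + [[-1.18, -2.50], [-0.02, -0.04]]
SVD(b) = [[-0.02, 1.00], [1.0, 0.02]] @ diag([5.20672491007827, 2.762773192060911]) @ [[0.90,-0.43], [-0.43,-0.90]]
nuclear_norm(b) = 7.97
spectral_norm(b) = 5.21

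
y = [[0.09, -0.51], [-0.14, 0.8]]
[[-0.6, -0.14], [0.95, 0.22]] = y @ [[1.27, 0.3], [1.41, 0.33]]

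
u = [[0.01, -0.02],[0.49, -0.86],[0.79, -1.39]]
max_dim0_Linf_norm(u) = 1.39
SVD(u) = [[-0.01, 0.80], [-0.53, -0.52], [-0.85, 0.31]] @ diag([1.8805312427017653, 0.0014984066718683822]) @ [[-0.49, 0.87], [-0.87, -0.49]]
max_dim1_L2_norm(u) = 1.6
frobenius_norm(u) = 1.88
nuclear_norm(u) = 1.88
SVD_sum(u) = [[0.01, -0.02],[0.49, -0.86],[0.79, -1.39]] + [[-0.0, -0.0], [0.00, 0.00], [-0.00, -0.0]]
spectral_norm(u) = 1.88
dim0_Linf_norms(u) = [0.79, 1.39]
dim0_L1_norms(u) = [1.29, 2.27]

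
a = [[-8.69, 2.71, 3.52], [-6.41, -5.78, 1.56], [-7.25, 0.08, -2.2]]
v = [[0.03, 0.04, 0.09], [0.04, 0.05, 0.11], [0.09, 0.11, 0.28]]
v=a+[[8.72,  -2.67,  -3.43], [6.45,  5.83,  -1.45], [7.34,  0.03,  2.48]]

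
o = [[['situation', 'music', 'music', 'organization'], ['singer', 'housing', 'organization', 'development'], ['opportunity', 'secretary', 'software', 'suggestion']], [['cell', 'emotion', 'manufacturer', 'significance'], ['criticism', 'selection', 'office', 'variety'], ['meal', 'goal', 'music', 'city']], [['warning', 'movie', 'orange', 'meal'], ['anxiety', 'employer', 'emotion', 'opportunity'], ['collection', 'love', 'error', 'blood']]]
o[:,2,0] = ['opportunity', 'meal', 'collection']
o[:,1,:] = [['singer', 'housing', 'organization', 'development'], ['criticism', 'selection', 'office', 'variety'], ['anxiety', 'employer', 'emotion', 'opportunity']]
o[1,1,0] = 'criticism'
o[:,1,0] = ['singer', 'criticism', 'anxiety']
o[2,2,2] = 'error'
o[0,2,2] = 'software'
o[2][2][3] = 'blood'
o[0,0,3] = 'organization'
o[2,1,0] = 'anxiety'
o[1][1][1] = 'selection'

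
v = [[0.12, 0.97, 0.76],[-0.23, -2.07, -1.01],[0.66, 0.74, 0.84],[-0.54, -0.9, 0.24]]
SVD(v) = [[-0.41, 0.31, 0.1], [0.78, -0.01, -0.46], [-0.40, 0.27, -0.86], [0.26, 0.91, 0.22]] @ diag([2.9518942864964237, 0.8016984865092086, 0.6183847168863537]) @ [[-0.21,-0.86,-0.46], [-0.34,-0.38,0.86], [-0.91,0.34,-0.22]]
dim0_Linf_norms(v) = [0.66, 2.07, 1.01]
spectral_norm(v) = 2.95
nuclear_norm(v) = 4.37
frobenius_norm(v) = 3.12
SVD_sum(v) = [[0.26,1.04,0.56], [-0.49,-1.98,-1.06], [0.25,1.0,0.54], [-0.17,-0.67,-0.36]] + [[-0.08, -0.09, 0.21], [0.00, 0.0, -0.01], [-0.07, -0.08, 0.19], [-0.25, -0.28, 0.63]] + [[-0.05, 0.02, -0.01], [0.26, -0.1, 0.06], [0.48, -0.18, 0.11], [-0.12, 0.05, -0.03]]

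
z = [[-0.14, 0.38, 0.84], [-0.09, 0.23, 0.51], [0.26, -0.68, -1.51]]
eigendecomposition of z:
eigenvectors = [[-0.46+0.00j, (0.43+0.35j), (0.43-0.35j)], [(-0.28+0j), (-0.73+0j), (-0.73-0j)], [(0.84+0j), (0.4+0.06j), 0.40-0.06j]]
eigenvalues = [(-1.42+0j), 0j, -0j]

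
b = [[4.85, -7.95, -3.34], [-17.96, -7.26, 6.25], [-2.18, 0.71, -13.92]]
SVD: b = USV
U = [[-0.16, 0.17, 0.97], [0.96, 0.26, 0.12], [-0.24, 0.95, -0.21]]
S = [20.88, 13.78, 9.25]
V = [[-0.84, -0.28, 0.47], [-0.43, -0.19, -0.88], [0.33, -0.94, 0.04]]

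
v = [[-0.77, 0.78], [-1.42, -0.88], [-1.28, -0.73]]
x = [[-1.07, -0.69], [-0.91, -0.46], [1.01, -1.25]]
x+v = [[-1.84, 0.09], [-2.33, -1.34], [-0.27, -1.98]]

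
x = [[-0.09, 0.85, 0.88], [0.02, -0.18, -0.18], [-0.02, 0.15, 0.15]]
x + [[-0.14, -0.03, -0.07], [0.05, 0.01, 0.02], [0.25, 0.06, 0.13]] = [[-0.23,  0.82,  0.81],  [0.07,  -0.17,  -0.16],  [0.23,  0.21,  0.28]]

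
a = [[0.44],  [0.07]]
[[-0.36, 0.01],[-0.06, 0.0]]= a @ [[-0.81,0.03]]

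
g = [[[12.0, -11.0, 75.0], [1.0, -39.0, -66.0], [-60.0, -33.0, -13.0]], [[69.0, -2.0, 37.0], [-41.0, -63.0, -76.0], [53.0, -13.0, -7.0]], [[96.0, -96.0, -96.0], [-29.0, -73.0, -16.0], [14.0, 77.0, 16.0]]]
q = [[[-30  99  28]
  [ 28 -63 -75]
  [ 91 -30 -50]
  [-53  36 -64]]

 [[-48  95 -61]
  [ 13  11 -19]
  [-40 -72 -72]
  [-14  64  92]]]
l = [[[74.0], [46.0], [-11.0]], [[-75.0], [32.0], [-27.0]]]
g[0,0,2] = 75.0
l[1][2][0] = -27.0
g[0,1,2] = -66.0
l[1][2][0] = -27.0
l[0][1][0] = 46.0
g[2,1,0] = -29.0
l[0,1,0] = 46.0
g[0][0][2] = 75.0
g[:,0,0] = [12.0, 69.0, 96.0]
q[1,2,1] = -72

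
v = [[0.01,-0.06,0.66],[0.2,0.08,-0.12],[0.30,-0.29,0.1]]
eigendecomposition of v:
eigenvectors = [[0.73,-0.80,-0.75], [-0.38,-0.32,-0.57], [-0.57,-0.50,-0.34]]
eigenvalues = [-0.48, 0.4, 0.27]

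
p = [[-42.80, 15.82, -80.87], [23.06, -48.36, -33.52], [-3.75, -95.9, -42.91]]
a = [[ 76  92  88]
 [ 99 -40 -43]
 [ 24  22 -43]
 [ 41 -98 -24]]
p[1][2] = -33.52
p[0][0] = -42.8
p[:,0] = [-42.8, 23.06, -3.75]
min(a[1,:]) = -43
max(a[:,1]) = 92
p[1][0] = 23.06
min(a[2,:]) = -43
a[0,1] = 92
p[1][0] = 23.06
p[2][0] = -3.75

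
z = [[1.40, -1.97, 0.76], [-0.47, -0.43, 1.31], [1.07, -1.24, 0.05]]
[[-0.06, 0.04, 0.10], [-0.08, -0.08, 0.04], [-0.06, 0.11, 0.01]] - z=[[-1.46, 2.01, -0.66], [0.39, 0.35, -1.27], [-1.13, 1.35, -0.04]]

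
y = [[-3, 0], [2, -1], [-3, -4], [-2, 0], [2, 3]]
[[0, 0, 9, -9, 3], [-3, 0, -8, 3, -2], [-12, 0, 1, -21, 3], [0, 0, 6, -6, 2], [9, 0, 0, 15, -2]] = y @ [[0, 0, -3, 3, -1], [3, 0, 2, 3, 0]]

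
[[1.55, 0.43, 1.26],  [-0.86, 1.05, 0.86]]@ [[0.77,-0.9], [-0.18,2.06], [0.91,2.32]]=[[2.26, 2.41], [-0.07, 4.93]]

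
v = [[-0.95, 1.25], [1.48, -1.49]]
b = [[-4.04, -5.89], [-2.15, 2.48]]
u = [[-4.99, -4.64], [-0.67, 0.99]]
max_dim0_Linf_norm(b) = 5.89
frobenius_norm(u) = 6.92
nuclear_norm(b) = 10.35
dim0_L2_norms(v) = [1.76, 1.94]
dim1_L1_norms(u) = [9.63, 1.66]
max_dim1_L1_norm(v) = 2.97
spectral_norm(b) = 7.20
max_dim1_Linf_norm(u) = 4.99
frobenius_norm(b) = 7.86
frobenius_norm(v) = 2.62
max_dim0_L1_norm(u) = 5.66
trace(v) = -2.44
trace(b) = -1.56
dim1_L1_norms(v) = [2.2, 2.97]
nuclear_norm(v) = 2.78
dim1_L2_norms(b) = [7.14, 3.28]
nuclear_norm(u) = 8.00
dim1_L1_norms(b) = [9.93, 4.63]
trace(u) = -4.00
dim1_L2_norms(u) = [6.81, 1.2]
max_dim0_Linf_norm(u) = 4.99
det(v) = -0.43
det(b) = -22.68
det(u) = -8.05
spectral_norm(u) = 6.82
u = b + v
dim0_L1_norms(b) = [6.19, 8.37]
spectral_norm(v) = 2.62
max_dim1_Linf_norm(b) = 5.89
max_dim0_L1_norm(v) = 2.74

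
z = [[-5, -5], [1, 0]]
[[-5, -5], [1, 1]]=z @ [[1, 1], [0, 0]]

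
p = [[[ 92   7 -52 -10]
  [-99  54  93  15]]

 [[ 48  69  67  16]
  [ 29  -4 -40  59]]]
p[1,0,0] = 48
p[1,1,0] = 29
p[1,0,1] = 69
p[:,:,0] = [[92, -99], [48, 29]]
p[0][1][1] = 54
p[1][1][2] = -40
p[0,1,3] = 15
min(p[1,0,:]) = 16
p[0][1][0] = -99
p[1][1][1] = -4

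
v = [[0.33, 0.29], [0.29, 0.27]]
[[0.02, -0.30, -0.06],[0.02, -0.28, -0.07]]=v @ [[-0.26, 0.04, 0.63], [0.35, -1.09, -0.92]]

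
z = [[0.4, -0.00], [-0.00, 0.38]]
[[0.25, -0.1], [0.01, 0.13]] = z @[[0.63, -0.24], [0.02, 0.35]]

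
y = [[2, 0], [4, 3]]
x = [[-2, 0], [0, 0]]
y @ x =[[-4, 0], [-8, 0]]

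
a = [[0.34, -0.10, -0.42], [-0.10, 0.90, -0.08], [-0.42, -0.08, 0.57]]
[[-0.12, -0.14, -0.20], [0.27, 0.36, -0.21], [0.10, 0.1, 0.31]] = a @ [[-0.14, -0.14, -0.36], [0.29, 0.39, -0.25], [0.11, 0.12, 0.24]]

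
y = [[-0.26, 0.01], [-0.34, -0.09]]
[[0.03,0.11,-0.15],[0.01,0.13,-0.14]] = y@ [[-0.09,-0.41,0.55], [0.21,0.11,-0.51]]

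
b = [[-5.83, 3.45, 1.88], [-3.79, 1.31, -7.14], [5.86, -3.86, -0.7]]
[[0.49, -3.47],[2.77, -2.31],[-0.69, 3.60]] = b @ [[-0.34, 0.48], [-0.29, -0.21], [-0.26, 0.03]]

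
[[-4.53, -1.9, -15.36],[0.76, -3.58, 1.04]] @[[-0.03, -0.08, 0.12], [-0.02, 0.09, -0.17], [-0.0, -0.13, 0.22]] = [[0.17,2.19,-3.60],  [0.05,-0.52,0.93]]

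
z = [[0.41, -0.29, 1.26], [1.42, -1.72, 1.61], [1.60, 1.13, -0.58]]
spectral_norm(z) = 3.01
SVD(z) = [[-0.4, 0.03, -0.92], [-0.91, 0.15, 0.40], [0.15, 0.99, -0.03]] @ diag([3.006006508225321, 2.0179533370545744, 0.6868691301676982]) @ [[-0.4, 0.61, -0.68], [0.89, 0.42, -0.15], [0.2, -0.67, -0.72]]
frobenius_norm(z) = 3.69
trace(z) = -1.89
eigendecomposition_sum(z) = [[0.85,0.12,0.56], [0.86,0.12,0.57], [1.04,0.14,0.69]] + [[-0.49, 0.36, 0.11],[0.47, -0.34, -0.10],[0.65, -0.47, -0.14]] + [[0.05, -0.76, 0.59], [0.10, -1.49, 1.15], [-0.09, 1.46, -1.12]]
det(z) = 4.17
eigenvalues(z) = [1.66, -0.98, -2.57]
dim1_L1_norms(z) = [1.96, 4.75, 3.31]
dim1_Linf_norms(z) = [1.26, 1.72, 1.6]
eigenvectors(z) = [[-0.53, -0.52, -0.34], [-0.54, 0.50, -0.67], [-0.65, 0.69, 0.66]]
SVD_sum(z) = [[0.49,-0.73,0.82], [1.10,-1.66,1.85], [-0.18,0.27,-0.30]] + [[0.05, 0.02, -0.01], [0.27, 0.13, -0.04], [1.78, 0.85, -0.3]] + [[-0.12,  0.42,  0.45], [0.05,  -0.18,  -0.2], [-0.0,  0.02,  0.02]]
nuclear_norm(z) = 5.71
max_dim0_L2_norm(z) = 2.18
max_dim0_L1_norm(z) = 3.45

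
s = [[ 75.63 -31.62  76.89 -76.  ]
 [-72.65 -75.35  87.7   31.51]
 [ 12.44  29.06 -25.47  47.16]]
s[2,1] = 29.06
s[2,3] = 47.16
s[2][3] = 47.16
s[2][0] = 12.44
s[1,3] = 31.51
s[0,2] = 76.89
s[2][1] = 29.06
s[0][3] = -76.0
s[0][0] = 75.63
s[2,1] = 29.06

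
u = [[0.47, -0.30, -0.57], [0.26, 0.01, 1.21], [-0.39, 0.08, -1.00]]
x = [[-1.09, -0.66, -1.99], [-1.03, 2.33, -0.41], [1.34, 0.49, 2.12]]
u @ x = [[-0.97, -1.29, -2.02],[1.33, 0.44, 2.04],[-1.00, -0.05, -1.38]]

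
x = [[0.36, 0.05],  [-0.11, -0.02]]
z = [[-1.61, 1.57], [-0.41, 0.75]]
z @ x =[[-0.75, -0.11], [-0.23, -0.04]]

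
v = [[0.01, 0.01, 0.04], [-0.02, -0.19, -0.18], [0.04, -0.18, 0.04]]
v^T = [[0.01,-0.02,0.04], [0.01,-0.19,-0.18], [0.04,-0.18,0.04]]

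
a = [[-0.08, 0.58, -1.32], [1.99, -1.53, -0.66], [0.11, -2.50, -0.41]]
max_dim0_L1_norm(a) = 4.61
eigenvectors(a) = [[-0.30-0.24j,(-0.3+0.24j),(-0.62+0j)], [-0.45+0.26j,-0.45-0.26j,(-0.51+0j)], [(-0.76+0j),-0.76-0.00j,0.59+0.00j]]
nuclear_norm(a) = 6.21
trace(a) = -2.02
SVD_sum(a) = [[-0.13, 0.25, 0.06],[1.07, -2.05, -0.46],[1.05, -2.00, -0.45]] + [[0.66, 0.48, -0.61],[0.62, 0.45, -0.58],[-0.55, -0.4, 0.52]] + [[-0.61, -0.15, -0.76], [0.30, 0.07, 0.38], [-0.38, -0.09, -0.48]]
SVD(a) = [[-0.09,-0.62,0.78], [0.71,-0.58,-0.39], [0.70,0.52,0.49]] @ diag([3.3115692138450203, 1.6410900460660636, 1.2618766986582948]) @ [[0.45, -0.87, -0.19], [-0.64, -0.47, 0.60], [-0.62, -0.15, -0.77]]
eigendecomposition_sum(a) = [[-0.35+0.73j, 0.00-0.80j, (-0.37+0.07j)],[(0.74+0.79j), (-1-0.39j), -0.09+0.49j],[0.35+1.55j, -0.98-1.24j, -0.48+0.56j]] + [[-0.35-0.73j, 0.00+0.80j, -0.37-0.07j], [0.74-0.79j, -1.00+0.39j, (-0.09-0.49j)], [0.35-1.55j, -0.98+1.24j, (-0.48-0.56j)]] + [[0.62-0.00j, 0.57-0.00j, -0.58-0.00j],  [(0.51-0j), (0.47-0j), (-0.48-0j)],  [(-0.59+0j), -0.54+0.00j, 0.55+0.00j]]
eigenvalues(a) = [(-1.83+0.9j), (-1.83-0.9j), (1.65+0j)]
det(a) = 6.86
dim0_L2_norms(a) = [1.99, 2.99, 1.53]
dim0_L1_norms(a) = [2.18, 4.61, 2.39]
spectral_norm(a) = 3.31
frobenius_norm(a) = 3.91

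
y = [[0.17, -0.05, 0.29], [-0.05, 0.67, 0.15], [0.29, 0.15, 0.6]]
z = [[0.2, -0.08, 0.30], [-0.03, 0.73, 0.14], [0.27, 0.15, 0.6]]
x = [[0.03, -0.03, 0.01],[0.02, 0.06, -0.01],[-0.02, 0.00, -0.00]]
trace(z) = 1.53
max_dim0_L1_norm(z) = 1.04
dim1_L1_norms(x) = [0.07, 0.09, 0.02]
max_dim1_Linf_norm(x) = 0.06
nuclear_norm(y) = 1.44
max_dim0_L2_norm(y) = 0.69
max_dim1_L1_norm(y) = 1.04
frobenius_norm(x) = 0.08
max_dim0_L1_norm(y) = 1.04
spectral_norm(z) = 0.85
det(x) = 0.00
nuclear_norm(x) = 0.11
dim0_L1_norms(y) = [0.51, 0.87, 1.04]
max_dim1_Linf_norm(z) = 0.73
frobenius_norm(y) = 1.03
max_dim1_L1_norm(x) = 0.09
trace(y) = 1.44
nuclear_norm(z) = 1.53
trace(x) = 0.09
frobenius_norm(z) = 1.07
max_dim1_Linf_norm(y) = 0.67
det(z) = 0.02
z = y + x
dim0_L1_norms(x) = [0.07, 0.09, 0.02]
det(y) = 0.00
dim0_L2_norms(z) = [0.34, 0.75, 0.69]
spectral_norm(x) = 0.07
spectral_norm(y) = 0.83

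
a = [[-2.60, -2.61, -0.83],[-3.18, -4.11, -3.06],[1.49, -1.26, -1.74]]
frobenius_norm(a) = 7.58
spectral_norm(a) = 7.08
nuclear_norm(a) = 10.23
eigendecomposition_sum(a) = [[0.18, -0.13, 0.11], [-0.31, 0.22, -0.18], [0.28, -0.2, 0.17]] + [[-1.08, 0.67, 1.41], [-0.41, 0.25, 0.53], [1.33, -0.83, -1.74]] + [[-1.7, -3.16, -2.35],[-2.47, -4.58, -3.41],[-0.12, -0.23, -0.17]]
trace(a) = -8.45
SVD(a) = [[-0.51, 0.36, 0.78], [-0.85, -0.09, -0.52], [-0.12, -0.93, 0.35]] @ diag([7.0842617511380155, 2.651238595392361, 0.49856729903280544]) @ [[0.54,0.7,0.46], [-0.78,0.21,0.59], [0.32,-0.68,0.66]]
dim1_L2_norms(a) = [3.78, 6.03, 2.61]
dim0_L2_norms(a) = [4.37, 5.03, 3.62]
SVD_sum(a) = [[-1.97, -2.55, -1.66],  [-3.27, -4.24, -2.75],  [-0.47, -0.61, -0.40]] + [[-0.75, 0.21, 0.57], [0.18, -0.05, -0.13], [1.91, -0.53, -1.46]] + [[0.12, -0.26, 0.26], [-0.08, 0.18, -0.17], [0.06, -0.12, 0.12]]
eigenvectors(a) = [[-0.39,  0.61,  0.57], [0.68,  0.23,  0.82], [-0.62,  -0.75,  0.04]]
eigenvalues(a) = [0.57, -2.56, -6.45]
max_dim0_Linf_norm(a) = 4.11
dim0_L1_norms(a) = [7.27, 7.98, 5.63]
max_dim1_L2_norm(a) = 6.03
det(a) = 9.36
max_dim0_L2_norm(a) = 5.03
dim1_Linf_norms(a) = [2.61, 4.11, 1.74]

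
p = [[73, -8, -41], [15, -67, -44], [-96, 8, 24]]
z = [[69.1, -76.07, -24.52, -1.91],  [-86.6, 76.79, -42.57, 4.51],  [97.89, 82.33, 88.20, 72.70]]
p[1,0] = 15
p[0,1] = -8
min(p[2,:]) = -96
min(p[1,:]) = -67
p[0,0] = 73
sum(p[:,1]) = -67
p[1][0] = 15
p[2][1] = 8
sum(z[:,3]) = 75.3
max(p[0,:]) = 73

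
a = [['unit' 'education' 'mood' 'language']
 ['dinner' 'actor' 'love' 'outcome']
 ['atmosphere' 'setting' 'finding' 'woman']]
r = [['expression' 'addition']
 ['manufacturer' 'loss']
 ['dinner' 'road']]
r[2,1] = 'road'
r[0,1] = 'addition'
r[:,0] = ['expression', 'manufacturer', 'dinner']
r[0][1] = 'addition'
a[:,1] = ['education', 'actor', 'setting']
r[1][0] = 'manufacturer'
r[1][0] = 'manufacturer'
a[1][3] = 'outcome'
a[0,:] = ['unit', 'education', 'mood', 'language']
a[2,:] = ['atmosphere', 'setting', 'finding', 'woman']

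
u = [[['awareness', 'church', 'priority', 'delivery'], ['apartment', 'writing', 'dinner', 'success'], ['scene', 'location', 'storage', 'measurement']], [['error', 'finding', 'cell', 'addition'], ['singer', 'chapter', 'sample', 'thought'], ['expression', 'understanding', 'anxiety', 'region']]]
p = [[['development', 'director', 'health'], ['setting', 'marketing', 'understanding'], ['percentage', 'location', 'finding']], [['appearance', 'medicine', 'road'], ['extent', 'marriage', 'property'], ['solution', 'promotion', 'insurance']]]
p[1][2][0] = 'solution'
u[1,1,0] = 'singer'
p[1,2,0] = 'solution'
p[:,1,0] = ['setting', 'extent']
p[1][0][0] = 'appearance'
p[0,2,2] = 'finding'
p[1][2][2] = 'insurance'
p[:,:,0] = [['development', 'setting', 'percentage'], ['appearance', 'extent', 'solution']]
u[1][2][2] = 'anxiety'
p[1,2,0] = 'solution'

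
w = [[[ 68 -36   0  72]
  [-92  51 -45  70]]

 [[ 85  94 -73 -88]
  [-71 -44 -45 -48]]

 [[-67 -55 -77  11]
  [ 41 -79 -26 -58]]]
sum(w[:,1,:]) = -346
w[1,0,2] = -73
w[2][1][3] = -58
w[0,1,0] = -92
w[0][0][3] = 72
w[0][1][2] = -45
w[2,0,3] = 11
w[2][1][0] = 41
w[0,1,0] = -92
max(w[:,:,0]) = 85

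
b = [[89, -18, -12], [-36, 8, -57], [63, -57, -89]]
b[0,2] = -12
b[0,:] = [89, -18, -12]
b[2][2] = -89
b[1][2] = -57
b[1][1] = 8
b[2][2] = -89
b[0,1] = -18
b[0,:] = [89, -18, -12]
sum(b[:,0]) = 116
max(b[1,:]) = 8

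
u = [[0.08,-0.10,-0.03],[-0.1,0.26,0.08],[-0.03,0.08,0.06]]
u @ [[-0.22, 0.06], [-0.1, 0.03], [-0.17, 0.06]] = [[-0.0, -0.0], [-0.02, 0.01], [-0.01, 0.0]]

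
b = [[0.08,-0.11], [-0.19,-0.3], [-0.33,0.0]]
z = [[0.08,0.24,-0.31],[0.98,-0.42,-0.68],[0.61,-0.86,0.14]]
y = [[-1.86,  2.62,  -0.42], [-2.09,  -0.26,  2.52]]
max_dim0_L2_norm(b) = 0.39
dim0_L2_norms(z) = [1.16, 0.99, 0.76]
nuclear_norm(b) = 0.69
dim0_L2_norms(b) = [0.39, 0.32]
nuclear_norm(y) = 6.49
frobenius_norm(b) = 0.50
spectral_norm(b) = 0.43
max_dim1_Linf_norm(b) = 0.33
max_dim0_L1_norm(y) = 3.95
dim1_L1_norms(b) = [0.19, 0.49, 0.33]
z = b @ y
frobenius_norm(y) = 4.61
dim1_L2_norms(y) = [3.24, 3.28]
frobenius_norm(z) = 1.70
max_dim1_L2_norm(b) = 0.36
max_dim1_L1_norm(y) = 4.9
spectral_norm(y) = 3.58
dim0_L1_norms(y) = [3.95, 2.88, 2.94]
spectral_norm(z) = 1.50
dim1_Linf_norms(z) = [0.31, 0.98, 0.86]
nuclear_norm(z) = 2.30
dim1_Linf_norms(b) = [0.11, 0.3, 0.33]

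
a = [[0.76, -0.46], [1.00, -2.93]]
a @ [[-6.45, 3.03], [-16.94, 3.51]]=[[2.89, 0.69], [43.18, -7.25]]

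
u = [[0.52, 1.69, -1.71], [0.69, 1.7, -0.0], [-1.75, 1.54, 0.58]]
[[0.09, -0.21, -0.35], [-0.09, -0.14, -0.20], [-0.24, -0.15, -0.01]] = u @ [[0.04, 0.02, -0.05], [-0.07, -0.09, -0.10], [-0.11, 0.04, 0.09]]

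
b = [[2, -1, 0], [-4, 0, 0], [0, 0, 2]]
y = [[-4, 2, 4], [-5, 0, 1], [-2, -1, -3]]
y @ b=[[-16, 4, 8], [-10, 5, 2], [0, 2, -6]]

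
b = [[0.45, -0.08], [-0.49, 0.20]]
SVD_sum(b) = [[0.43, -0.13], [-0.50, 0.15]] + [[0.02,0.05], [0.01,0.05]]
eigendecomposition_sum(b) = [[0.43, -0.10], [-0.59, 0.13]] + [[0.02, 0.02], [0.10, 0.07]]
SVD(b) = [[-0.65,  0.76], [0.76,  0.65]] @ diag([0.6954598475287256, 0.07304519474490832]) @ [[-0.96, 0.29], [0.29, 0.96]]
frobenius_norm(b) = 0.70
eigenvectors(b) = [[0.59, 0.22],  [-0.81, 0.98]]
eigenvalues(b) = [0.56, 0.09]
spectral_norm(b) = 0.70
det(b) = 0.05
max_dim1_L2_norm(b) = 0.53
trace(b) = 0.65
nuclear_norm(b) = 0.77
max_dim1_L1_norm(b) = 0.69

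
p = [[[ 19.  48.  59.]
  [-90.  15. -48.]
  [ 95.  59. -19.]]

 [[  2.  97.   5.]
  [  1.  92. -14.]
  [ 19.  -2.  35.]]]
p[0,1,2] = -48.0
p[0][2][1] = 59.0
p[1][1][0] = 1.0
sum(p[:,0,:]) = 230.0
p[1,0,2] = 5.0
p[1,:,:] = [[2.0, 97.0, 5.0], [1.0, 92.0, -14.0], [19.0, -2.0, 35.0]]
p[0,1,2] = -48.0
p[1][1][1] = 92.0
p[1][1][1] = 92.0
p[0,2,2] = -19.0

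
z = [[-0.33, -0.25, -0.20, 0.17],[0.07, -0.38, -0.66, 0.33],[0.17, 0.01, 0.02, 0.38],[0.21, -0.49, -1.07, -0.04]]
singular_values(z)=[1.45, 0.51, 0.42, 0.0]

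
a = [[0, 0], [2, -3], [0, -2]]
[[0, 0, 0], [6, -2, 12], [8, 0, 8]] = a@ [[-3, -1, 0], [-4, 0, -4]]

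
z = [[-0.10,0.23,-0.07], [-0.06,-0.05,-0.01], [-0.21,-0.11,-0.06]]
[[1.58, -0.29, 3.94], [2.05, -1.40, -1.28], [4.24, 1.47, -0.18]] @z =[[-0.97, -0.06, -0.34], [0.15, 0.68, -0.05], [-0.47, 0.92, -0.3]]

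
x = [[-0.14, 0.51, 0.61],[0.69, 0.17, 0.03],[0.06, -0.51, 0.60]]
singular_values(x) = [0.86, 0.74, 0.7]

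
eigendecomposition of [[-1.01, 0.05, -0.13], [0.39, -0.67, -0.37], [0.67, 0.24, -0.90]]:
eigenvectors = [[(-0.36+0j), 0.14+0.12j, (0.14-0.12j)], [0.86+0.00j, (0.7+0j), (0.7-0j)], [(0.37+0j), 0.37-0.58j, 0.37+0.58j]]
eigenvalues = [(-0.99+0j), (-0.79+0.37j), (-0.79-0.37j)]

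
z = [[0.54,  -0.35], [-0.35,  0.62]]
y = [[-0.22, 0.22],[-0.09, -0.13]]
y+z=[[0.32, -0.13], [-0.44, 0.49]]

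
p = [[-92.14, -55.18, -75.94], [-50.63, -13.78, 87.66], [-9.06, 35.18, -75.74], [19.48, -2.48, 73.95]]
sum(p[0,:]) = -223.26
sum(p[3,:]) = 90.95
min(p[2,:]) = -75.74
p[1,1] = -13.78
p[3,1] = -2.48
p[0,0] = -92.14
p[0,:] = [-92.14, -55.18, -75.94]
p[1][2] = 87.66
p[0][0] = -92.14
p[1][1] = -13.78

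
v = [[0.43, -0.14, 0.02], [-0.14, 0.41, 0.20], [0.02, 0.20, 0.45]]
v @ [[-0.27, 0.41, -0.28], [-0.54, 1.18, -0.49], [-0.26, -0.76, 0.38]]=[[-0.05, -0.0, -0.04], [-0.24, 0.27, -0.09], [-0.23, -0.10, 0.07]]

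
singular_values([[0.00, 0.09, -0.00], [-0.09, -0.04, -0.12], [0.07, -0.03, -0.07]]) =[0.16, 0.1, 0.08]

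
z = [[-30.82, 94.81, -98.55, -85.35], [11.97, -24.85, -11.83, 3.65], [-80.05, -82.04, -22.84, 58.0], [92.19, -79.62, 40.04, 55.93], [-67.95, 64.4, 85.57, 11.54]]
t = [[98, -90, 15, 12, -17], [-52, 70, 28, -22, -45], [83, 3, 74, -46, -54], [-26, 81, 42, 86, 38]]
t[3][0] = -26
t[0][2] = 15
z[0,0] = -30.82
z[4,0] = -67.95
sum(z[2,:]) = -126.93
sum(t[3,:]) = 221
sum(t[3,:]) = 221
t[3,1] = 81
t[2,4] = -54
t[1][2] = 28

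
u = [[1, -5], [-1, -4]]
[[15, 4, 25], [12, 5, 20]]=u@ [[0, -1, 0], [-3, -1, -5]]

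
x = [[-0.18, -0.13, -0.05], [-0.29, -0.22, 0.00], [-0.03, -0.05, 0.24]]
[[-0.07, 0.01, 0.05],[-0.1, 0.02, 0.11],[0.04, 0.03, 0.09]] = x@[[0.22, 0.19, -0.34], [0.15, -0.35, -0.03], [0.24, 0.06, 0.33]]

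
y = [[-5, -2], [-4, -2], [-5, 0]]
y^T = [[-5, -4, -5], [-2, -2, 0]]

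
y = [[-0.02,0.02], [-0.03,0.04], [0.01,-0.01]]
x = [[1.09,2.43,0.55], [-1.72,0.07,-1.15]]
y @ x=[[-0.06,-0.05,-0.03], [-0.1,-0.07,-0.06], [0.03,0.02,0.02]]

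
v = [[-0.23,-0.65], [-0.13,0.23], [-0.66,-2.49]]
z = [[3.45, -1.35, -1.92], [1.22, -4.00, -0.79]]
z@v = [[0.65,2.23], [0.76,0.25]]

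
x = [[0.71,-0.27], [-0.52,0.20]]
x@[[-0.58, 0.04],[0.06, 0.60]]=[[-0.43, -0.13], [0.31, 0.1]]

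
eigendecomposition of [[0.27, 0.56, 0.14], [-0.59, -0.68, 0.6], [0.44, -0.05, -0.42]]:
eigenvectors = [[0.82+0.00j, 0.34+0.28j, (0.34-0.28j)], [-0.17+0.00j, (-0.79+0j), -0.79-0.00j], [(0.55+0j), 0.15-0.40j, (0.15+0.4j)]]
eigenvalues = [(0.25+0j), (-0.54+0.52j), (-0.54-0.52j)]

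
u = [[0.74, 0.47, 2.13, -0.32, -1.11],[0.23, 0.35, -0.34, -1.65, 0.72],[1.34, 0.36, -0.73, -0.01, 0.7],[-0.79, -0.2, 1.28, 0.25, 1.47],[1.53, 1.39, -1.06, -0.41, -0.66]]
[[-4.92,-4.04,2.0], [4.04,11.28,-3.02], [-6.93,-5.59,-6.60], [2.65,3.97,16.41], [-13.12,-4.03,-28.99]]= u@ [[-3.37, -5.73, 0.23], [-7.23, 1.76, -14.72], [-0.23, -0.53, 6.12], [-4.42, -6.53, -0.74], [-0.04, 1.43, 4.08]]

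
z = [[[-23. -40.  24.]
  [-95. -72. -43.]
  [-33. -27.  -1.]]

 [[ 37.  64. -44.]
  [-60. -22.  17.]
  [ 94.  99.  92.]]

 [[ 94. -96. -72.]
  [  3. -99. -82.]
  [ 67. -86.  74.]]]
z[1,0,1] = 64.0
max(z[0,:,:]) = 24.0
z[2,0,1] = -96.0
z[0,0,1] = -40.0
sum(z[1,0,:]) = 57.0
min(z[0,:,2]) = -43.0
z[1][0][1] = 64.0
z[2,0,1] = -96.0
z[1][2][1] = 99.0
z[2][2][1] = -86.0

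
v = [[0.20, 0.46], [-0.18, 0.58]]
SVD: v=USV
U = [[0.61, 0.79],[0.79, -0.61]]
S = [0.74, 0.27]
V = [[-0.03, 1.00], [1.0, 0.03]]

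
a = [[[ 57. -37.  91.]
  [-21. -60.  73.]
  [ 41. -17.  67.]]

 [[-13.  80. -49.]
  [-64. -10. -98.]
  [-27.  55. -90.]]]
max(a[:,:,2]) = 91.0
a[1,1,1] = -10.0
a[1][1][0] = -64.0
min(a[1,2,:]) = -90.0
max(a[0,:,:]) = 91.0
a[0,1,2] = 73.0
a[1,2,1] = 55.0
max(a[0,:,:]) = 91.0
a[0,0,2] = 91.0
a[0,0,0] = 57.0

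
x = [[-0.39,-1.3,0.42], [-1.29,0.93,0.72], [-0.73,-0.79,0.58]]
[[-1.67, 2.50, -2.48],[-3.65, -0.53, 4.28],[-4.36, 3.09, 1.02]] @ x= [[-0.76, 6.46, -0.34], [-1.02, 0.87, 0.57], [-3.03, 7.74, 0.99]]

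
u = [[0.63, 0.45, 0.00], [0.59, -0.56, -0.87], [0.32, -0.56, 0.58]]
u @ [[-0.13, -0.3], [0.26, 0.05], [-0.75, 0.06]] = [[0.04, -0.17], [0.43, -0.26], [-0.62, -0.09]]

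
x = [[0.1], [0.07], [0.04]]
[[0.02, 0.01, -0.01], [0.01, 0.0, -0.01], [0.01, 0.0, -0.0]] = x @ [[0.17, 0.06, -0.12]]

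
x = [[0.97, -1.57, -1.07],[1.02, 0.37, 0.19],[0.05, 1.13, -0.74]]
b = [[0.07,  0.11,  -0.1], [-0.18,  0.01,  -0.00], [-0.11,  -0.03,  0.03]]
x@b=[[0.47, 0.12, -0.13], [-0.02, 0.11, -0.1], [-0.12, 0.04, -0.03]]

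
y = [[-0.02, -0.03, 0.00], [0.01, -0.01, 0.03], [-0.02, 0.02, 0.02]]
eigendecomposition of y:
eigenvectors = [[(-0.74+0j), -0.74-0.00j, (-0.25+0j)],  [-0.09+0.56j, (-0.09-0.56j), 0.48+0.00j],  [-0.13-0.32j, (-0.13+0.32j), 0.84+0.00j]]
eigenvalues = [(-0.02+0.02j), (-0.02-0.02j), (0.04+0j)]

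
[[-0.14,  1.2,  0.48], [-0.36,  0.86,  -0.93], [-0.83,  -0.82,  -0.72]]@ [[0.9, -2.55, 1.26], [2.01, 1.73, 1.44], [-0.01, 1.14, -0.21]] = [[2.28, 2.98, 1.45], [1.41, 1.35, 0.98], [-2.39, -0.12, -2.08]]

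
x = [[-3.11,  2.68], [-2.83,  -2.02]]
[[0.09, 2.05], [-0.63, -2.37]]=x@[[0.11, 0.16], [0.16, 0.95]]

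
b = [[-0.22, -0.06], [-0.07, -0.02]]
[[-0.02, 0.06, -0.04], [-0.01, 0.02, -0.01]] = b @ [[0.07, -0.27, 0.19],[0.02, -0.08, 0.02]]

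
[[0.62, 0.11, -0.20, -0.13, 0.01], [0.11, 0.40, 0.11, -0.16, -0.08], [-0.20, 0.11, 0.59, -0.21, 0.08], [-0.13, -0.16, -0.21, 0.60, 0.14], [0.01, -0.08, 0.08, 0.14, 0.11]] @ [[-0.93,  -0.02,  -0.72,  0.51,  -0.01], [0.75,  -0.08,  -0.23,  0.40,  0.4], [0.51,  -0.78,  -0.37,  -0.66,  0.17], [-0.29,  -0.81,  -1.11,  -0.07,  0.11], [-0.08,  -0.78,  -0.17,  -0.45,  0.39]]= [[-0.56, 0.23, -0.26, 0.50, -0.01], [0.31, 0.07, -0.02, 0.19, 0.13], [0.62, -0.36, 0.12, -0.47, 0.15], [-0.29, -0.42, -0.48, -0.1, 0.02], [-0.08, -0.26, -0.19, -0.14, 0.04]]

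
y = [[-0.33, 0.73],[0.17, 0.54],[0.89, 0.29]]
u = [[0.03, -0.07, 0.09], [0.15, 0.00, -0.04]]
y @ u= [[0.10,  0.02,  -0.06], [0.09,  -0.01,  -0.01], [0.07,  -0.06,  0.07]]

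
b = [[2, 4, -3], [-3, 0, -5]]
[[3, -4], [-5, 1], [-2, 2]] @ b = [[18, 12, 11], [-13, -20, 10], [-10, -8, -4]]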